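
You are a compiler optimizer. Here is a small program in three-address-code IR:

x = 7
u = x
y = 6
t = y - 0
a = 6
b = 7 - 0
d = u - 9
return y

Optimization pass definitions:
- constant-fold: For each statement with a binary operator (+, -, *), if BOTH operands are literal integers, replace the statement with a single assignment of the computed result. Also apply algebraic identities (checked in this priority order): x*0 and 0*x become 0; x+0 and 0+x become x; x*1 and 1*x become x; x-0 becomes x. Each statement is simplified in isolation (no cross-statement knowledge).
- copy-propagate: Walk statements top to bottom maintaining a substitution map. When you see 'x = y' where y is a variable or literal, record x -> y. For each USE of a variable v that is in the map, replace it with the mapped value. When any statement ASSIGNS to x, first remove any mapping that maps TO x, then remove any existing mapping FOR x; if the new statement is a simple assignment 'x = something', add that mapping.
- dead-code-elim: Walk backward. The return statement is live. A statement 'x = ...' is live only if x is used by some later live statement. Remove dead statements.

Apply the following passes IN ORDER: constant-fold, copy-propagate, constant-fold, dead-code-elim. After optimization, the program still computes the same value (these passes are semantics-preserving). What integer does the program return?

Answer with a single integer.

Initial IR:
  x = 7
  u = x
  y = 6
  t = y - 0
  a = 6
  b = 7 - 0
  d = u - 9
  return y
After constant-fold (8 stmts):
  x = 7
  u = x
  y = 6
  t = y
  a = 6
  b = 7
  d = u - 9
  return y
After copy-propagate (8 stmts):
  x = 7
  u = 7
  y = 6
  t = 6
  a = 6
  b = 7
  d = 7 - 9
  return 6
After constant-fold (8 stmts):
  x = 7
  u = 7
  y = 6
  t = 6
  a = 6
  b = 7
  d = -2
  return 6
After dead-code-elim (1 stmts):
  return 6
Evaluate:
  x = 7  =>  x = 7
  u = x  =>  u = 7
  y = 6  =>  y = 6
  t = y - 0  =>  t = 6
  a = 6  =>  a = 6
  b = 7 - 0  =>  b = 7
  d = u - 9  =>  d = -2
  return y = 6

Answer: 6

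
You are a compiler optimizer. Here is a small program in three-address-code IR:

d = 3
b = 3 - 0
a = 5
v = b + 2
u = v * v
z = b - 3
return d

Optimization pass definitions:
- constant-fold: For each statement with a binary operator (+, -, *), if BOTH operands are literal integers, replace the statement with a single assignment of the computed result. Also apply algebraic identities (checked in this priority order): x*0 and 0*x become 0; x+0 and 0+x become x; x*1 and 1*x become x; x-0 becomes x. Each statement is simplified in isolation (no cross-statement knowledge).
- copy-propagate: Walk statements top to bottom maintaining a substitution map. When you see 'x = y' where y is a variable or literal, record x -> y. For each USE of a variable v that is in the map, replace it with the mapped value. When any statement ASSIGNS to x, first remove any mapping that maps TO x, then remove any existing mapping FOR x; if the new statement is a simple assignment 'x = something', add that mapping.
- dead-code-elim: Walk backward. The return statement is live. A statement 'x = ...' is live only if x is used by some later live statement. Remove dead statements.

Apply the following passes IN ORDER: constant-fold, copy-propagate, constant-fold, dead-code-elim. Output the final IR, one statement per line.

Initial IR:
  d = 3
  b = 3 - 0
  a = 5
  v = b + 2
  u = v * v
  z = b - 3
  return d
After constant-fold (7 stmts):
  d = 3
  b = 3
  a = 5
  v = b + 2
  u = v * v
  z = b - 3
  return d
After copy-propagate (7 stmts):
  d = 3
  b = 3
  a = 5
  v = 3 + 2
  u = v * v
  z = 3 - 3
  return 3
After constant-fold (7 stmts):
  d = 3
  b = 3
  a = 5
  v = 5
  u = v * v
  z = 0
  return 3
After dead-code-elim (1 stmts):
  return 3

Answer: return 3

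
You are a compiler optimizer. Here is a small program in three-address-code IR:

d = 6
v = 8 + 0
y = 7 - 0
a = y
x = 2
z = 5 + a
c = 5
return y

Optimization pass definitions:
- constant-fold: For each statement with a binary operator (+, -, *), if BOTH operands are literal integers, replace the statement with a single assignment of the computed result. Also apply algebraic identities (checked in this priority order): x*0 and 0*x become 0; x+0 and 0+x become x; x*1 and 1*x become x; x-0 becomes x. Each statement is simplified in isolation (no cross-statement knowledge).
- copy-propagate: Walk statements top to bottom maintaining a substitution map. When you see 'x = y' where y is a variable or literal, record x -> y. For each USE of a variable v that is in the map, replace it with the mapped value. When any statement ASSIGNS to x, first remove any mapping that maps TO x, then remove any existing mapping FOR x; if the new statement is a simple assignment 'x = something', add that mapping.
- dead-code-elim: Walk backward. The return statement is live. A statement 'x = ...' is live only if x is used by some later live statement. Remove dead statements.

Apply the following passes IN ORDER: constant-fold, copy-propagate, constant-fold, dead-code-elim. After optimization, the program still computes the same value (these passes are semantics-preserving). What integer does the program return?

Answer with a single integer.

Initial IR:
  d = 6
  v = 8 + 0
  y = 7 - 0
  a = y
  x = 2
  z = 5 + a
  c = 5
  return y
After constant-fold (8 stmts):
  d = 6
  v = 8
  y = 7
  a = y
  x = 2
  z = 5 + a
  c = 5
  return y
After copy-propagate (8 stmts):
  d = 6
  v = 8
  y = 7
  a = 7
  x = 2
  z = 5 + 7
  c = 5
  return 7
After constant-fold (8 stmts):
  d = 6
  v = 8
  y = 7
  a = 7
  x = 2
  z = 12
  c = 5
  return 7
After dead-code-elim (1 stmts):
  return 7
Evaluate:
  d = 6  =>  d = 6
  v = 8 + 0  =>  v = 8
  y = 7 - 0  =>  y = 7
  a = y  =>  a = 7
  x = 2  =>  x = 2
  z = 5 + a  =>  z = 12
  c = 5  =>  c = 5
  return y = 7

Answer: 7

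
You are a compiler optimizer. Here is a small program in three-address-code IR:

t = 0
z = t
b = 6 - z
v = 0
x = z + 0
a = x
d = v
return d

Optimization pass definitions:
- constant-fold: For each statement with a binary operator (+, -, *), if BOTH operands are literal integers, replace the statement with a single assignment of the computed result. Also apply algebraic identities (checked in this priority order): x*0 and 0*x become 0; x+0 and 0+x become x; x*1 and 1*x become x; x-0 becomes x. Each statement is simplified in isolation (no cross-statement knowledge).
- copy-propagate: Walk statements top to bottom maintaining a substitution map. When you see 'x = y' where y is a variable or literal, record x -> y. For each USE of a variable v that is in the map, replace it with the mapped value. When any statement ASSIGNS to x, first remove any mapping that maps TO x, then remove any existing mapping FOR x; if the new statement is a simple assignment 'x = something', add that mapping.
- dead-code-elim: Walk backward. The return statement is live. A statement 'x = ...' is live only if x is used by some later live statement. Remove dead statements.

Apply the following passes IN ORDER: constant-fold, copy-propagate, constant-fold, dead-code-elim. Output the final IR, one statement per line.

Answer: return 0

Derivation:
Initial IR:
  t = 0
  z = t
  b = 6 - z
  v = 0
  x = z + 0
  a = x
  d = v
  return d
After constant-fold (8 stmts):
  t = 0
  z = t
  b = 6 - z
  v = 0
  x = z
  a = x
  d = v
  return d
After copy-propagate (8 stmts):
  t = 0
  z = 0
  b = 6 - 0
  v = 0
  x = 0
  a = 0
  d = 0
  return 0
After constant-fold (8 stmts):
  t = 0
  z = 0
  b = 6
  v = 0
  x = 0
  a = 0
  d = 0
  return 0
After dead-code-elim (1 stmts):
  return 0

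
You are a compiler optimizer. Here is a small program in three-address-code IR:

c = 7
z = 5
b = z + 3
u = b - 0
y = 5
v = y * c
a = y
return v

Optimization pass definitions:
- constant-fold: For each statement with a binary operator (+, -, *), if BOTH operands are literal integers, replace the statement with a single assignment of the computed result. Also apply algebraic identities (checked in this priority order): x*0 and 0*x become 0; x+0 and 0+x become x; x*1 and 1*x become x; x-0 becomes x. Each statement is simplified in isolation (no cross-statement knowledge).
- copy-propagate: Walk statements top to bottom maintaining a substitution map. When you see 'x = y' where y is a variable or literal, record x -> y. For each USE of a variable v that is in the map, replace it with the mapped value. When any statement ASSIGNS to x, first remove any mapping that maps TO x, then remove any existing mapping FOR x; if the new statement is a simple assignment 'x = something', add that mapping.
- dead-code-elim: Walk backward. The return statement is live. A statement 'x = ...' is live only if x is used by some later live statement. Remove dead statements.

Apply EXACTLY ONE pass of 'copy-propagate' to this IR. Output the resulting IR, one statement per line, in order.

Answer: c = 7
z = 5
b = 5 + 3
u = b - 0
y = 5
v = 5 * 7
a = 5
return v

Derivation:
Applying copy-propagate statement-by-statement:
  [1] c = 7  (unchanged)
  [2] z = 5  (unchanged)
  [3] b = z + 3  -> b = 5 + 3
  [4] u = b - 0  (unchanged)
  [5] y = 5  (unchanged)
  [6] v = y * c  -> v = 5 * 7
  [7] a = y  -> a = 5
  [8] return v  (unchanged)
Result (8 stmts):
  c = 7
  z = 5
  b = 5 + 3
  u = b - 0
  y = 5
  v = 5 * 7
  a = 5
  return v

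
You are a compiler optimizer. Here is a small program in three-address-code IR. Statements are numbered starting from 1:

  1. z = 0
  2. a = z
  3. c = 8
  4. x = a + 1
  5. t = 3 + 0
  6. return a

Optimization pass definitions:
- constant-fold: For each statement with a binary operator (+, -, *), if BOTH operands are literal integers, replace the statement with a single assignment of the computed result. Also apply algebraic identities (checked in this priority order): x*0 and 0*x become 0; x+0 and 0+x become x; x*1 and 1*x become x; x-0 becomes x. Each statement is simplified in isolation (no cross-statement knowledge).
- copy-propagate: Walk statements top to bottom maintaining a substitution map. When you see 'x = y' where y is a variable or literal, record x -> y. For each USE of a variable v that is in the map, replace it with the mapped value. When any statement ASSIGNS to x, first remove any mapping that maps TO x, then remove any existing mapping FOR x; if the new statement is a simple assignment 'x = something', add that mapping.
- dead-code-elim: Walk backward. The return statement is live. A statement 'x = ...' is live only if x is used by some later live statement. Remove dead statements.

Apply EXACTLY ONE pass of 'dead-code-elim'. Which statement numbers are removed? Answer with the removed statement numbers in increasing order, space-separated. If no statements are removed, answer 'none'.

Backward liveness scan:
Stmt 1 'z = 0': KEEP (z is live); live-in = []
Stmt 2 'a = z': KEEP (a is live); live-in = ['z']
Stmt 3 'c = 8': DEAD (c not in live set ['a'])
Stmt 4 'x = a + 1': DEAD (x not in live set ['a'])
Stmt 5 't = 3 + 0': DEAD (t not in live set ['a'])
Stmt 6 'return a': KEEP (return); live-in = ['a']
Removed statement numbers: [3, 4, 5]
Surviving IR:
  z = 0
  a = z
  return a

Answer: 3 4 5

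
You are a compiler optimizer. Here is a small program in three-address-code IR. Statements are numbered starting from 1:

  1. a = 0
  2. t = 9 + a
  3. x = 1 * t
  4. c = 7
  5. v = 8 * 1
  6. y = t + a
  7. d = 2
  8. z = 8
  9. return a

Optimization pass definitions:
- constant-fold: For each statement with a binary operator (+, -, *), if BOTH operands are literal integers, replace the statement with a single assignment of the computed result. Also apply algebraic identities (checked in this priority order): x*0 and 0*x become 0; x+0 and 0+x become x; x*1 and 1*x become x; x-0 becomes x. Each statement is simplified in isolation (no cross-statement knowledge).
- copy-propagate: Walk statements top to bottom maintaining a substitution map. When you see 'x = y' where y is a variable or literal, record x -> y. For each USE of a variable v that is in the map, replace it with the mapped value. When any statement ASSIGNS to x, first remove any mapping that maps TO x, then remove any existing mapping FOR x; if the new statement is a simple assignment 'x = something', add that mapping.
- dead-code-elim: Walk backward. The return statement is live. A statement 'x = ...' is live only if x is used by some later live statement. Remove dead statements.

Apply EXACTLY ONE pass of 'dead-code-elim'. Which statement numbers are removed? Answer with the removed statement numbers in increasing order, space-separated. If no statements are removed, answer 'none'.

Answer: 2 3 4 5 6 7 8

Derivation:
Backward liveness scan:
Stmt 1 'a = 0': KEEP (a is live); live-in = []
Stmt 2 't = 9 + a': DEAD (t not in live set ['a'])
Stmt 3 'x = 1 * t': DEAD (x not in live set ['a'])
Stmt 4 'c = 7': DEAD (c not in live set ['a'])
Stmt 5 'v = 8 * 1': DEAD (v not in live set ['a'])
Stmt 6 'y = t + a': DEAD (y not in live set ['a'])
Stmt 7 'd = 2': DEAD (d not in live set ['a'])
Stmt 8 'z = 8': DEAD (z not in live set ['a'])
Stmt 9 'return a': KEEP (return); live-in = ['a']
Removed statement numbers: [2, 3, 4, 5, 6, 7, 8]
Surviving IR:
  a = 0
  return a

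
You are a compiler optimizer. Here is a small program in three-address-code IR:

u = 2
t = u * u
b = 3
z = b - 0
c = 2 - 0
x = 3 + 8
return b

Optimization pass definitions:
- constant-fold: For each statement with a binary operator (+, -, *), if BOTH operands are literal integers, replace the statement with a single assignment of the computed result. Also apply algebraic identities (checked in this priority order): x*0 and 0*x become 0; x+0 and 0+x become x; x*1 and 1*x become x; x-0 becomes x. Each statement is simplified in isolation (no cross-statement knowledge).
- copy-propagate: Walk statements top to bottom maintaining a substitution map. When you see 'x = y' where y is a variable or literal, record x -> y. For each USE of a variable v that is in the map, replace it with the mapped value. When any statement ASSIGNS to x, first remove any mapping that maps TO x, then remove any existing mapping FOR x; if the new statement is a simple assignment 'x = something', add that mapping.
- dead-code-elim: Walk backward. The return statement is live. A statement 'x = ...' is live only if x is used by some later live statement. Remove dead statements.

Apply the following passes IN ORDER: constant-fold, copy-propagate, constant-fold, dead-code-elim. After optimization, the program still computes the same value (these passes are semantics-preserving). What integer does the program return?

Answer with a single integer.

Initial IR:
  u = 2
  t = u * u
  b = 3
  z = b - 0
  c = 2 - 0
  x = 3 + 8
  return b
After constant-fold (7 stmts):
  u = 2
  t = u * u
  b = 3
  z = b
  c = 2
  x = 11
  return b
After copy-propagate (7 stmts):
  u = 2
  t = 2 * 2
  b = 3
  z = 3
  c = 2
  x = 11
  return 3
After constant-fold (7 stmts):
  u = 2
  t = 4
  b = 3
  z = 3
  c = 2
  x = 11
  return 3
After dead-code-elim (1 stmts):
  return 3
Evaluate:
  u = 2  =>  u = 2
  t = u * u  =>  t = 4
  b = 3  =>  b = 3
  z = b - 0  =>  z = 3
  c = 2 - 0  =>  c = 2
  x = 3 + 8  =>  x = 11
  return b = 3

Answer: 3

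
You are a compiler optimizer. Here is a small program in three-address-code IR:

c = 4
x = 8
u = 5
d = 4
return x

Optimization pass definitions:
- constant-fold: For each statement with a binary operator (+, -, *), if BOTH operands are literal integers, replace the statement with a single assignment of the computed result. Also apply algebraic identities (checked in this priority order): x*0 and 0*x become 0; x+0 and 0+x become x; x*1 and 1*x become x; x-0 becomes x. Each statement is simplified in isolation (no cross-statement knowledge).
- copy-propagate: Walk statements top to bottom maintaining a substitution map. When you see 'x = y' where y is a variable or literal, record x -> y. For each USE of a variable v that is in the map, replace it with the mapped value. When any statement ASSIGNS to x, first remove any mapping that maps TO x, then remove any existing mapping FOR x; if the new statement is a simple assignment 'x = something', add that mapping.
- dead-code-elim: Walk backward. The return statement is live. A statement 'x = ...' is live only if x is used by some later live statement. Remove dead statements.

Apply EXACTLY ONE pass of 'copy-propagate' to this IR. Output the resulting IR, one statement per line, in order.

Applying copy-propagate statement-by-statement:
  [1] c = 4  (unchanged)
  [2] x = 8  (unchanged)
  [3] u = 5  (unchanged)
  [4] d = 4  (unchanged)
  [5] return x  -> return 8
Result (5 stmts):
  c = 4
  x = 8
  u = 5
  d = 4
  return 8

Answer: c = 4
x = 8
u = 5
d = 4
return 8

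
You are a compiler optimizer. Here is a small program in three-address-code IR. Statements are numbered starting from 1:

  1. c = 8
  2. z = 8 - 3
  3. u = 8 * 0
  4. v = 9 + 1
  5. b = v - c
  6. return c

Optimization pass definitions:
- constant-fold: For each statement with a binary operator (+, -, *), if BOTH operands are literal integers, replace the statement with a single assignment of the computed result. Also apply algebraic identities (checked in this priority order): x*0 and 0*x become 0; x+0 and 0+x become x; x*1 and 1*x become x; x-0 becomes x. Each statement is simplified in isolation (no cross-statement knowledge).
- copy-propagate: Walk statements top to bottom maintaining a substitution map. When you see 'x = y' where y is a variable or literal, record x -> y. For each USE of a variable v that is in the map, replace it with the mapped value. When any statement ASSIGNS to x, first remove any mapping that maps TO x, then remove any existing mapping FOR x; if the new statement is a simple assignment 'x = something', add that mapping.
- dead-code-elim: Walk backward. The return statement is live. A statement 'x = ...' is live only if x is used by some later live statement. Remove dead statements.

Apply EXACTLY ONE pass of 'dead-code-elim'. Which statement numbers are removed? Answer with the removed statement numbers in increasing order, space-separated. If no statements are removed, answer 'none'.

Backward liveness scan:
Stmt 1 'c = 8': KEEP (c is live); live-in = []
Stmt 2 'z = 8 - 3': DEAD (z not in live set ['c'])
Stmt 3 'u = 8 * 0': DEAD (u not in live set ['c'])
Stmt 4 'v = 9 + 1': DEAD (v not in live set ['c'])
Stmt 5 'b = v - c': DEAD (b not in live set ['c'])
Stmt 6 'return c': KEEP (return); live-in = ['c']
Removed statement numbers: [2, 3, 4, 5]
Surviving IR:
  c = 8
  return c

Answer: 2 3 4 5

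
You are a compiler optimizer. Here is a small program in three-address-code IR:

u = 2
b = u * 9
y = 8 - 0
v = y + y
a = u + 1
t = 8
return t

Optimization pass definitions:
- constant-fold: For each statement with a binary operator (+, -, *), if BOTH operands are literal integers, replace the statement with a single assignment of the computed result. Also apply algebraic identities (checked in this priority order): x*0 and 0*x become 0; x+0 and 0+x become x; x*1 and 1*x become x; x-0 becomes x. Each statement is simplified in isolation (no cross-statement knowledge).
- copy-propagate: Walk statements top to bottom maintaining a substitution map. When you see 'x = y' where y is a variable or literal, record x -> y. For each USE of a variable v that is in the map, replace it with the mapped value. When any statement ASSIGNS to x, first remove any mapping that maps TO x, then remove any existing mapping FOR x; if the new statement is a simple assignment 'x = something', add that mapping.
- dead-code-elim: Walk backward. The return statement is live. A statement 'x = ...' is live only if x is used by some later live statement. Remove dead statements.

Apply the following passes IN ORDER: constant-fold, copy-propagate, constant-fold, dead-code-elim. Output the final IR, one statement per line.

Initial IR:
  u = 2
  b = u * 9
  y = 8 - 0
  v = y + y
  a = u + 1
  t = 8
  return t
After constant-fold (7 stmts):
  u = 2
  b = u * 9
  y = 8
  v = y + y
  a = u + 1
  t = 8
  return t
After copy-propagate (7 stmts):
  u = 2
  b = 2 * 9
  y = 8
  v = 8 + 8
  a = 2 + 1
  t = 8
  return 8
After constant-fold (7 stmts):
  u = 2
  b = 18
  y = 8
  v = 16
  a = 3
  t = 8
  return 8
After dead-code-elim (1 stmts):
  return 8

Answer: return 8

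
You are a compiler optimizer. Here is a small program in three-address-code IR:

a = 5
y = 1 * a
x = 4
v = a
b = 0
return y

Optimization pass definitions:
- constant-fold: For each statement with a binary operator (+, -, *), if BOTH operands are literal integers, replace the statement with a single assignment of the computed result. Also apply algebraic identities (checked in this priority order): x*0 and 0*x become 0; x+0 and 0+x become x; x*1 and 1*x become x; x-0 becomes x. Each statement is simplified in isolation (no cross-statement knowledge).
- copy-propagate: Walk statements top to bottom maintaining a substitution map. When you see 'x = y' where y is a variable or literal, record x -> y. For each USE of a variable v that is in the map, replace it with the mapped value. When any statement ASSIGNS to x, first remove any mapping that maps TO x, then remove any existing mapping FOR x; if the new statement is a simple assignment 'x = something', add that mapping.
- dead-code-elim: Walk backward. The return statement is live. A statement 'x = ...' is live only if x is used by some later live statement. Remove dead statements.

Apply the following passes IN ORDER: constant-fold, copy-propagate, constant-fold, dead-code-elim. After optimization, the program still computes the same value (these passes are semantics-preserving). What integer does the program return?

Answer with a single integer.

Answer: 5

Derivation:
Initial IR:
  a = 5
  y = 1 * a
  x = 4
  v = a
  b = 0
  return y
After constant-fold (6 stmts):
  a = 5
  y = a
  x = 4
  v = a
  b = 0
  return y
After copy-propagate (6 stmts):
  a = 5
  y = 5
  x = 4
  v = 5
  b = 0
  return 5
After constant-fold (6 stmts):
  a = 5
  y = 5
  x = 4
  v = 5
  b = 0
  return 5
After dead-code-elim (1 stmts):
  return 5
Evaluate:
  a = 5  =>  a = 5
  y = 1 * a  =>  y = 5
  x = 4  =>  x = 4
  v = a  =>  v = 5
  b = 0  =>  b = 0
  return y = 5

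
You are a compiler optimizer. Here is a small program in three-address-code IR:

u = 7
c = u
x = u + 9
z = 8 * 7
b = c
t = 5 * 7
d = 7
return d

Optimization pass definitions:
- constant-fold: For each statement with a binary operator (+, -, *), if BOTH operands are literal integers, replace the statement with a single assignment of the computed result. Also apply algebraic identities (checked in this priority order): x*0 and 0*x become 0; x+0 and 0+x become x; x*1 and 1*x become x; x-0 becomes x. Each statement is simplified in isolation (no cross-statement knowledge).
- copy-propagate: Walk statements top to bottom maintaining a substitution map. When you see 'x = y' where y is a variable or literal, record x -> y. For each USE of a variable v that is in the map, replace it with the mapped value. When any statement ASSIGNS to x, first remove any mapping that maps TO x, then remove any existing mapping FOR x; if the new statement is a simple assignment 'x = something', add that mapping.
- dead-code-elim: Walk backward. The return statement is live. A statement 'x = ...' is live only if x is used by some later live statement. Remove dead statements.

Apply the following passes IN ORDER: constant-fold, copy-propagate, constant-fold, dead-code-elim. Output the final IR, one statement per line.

Initial IR:
  u = 7
  c = u
  x = u + 9
  z = 8 * 7
  b = c
  t = 5 * 7
  d = 7
  return d
After constant-fold (8 stmts):
  u = 7
  c = u
  x = u + 9
  z = 56
  b = c
  t = 35
  d = 7
  return d
After copy-propagate (8 stmts):
  u = 7
  c = 7
  x = 7 + 9
  z = 56
  b = 7
  t = 35
  d = 7
  return 7
After constant-fold (8 stmts):
  u = 7
  c = 7
  x = 16
  z = 56
  b = 7
  t = 35
  d = 7
  return 7
After dead-code-elim (1 stmts):
  return 7

Answer: return 7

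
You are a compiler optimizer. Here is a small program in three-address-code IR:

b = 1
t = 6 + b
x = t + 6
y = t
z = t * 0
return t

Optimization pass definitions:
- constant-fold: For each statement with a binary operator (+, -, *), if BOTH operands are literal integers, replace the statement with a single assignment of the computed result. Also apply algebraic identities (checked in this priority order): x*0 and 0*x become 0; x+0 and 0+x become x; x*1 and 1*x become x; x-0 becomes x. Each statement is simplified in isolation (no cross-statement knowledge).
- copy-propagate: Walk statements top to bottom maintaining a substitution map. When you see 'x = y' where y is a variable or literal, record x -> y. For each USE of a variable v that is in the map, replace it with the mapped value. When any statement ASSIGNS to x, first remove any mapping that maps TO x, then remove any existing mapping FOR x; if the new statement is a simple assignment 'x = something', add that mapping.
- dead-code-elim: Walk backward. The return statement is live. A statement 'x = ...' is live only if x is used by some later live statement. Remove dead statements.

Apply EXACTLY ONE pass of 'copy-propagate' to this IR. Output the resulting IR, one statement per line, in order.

Applying copy-propagate statement-by-statement:
  [1] b = 1  (unchanged)
  [2] t = 6 + b  -> t = 6 + 1
  [3] x = t + 6  (unchanged)
  [4] y = t  (unchanged)
  [5] z = t * 0  (unchanged)
  [6] return t  (unchanged)
Result (6 stmts):
  b = 1
  t = 6 + 1
  x = t + 6
  y = t
  z = t * 0
  return t

Answer: b = 1
t = 6 + 1
x = t + 6
y = t
z = t * 0
return t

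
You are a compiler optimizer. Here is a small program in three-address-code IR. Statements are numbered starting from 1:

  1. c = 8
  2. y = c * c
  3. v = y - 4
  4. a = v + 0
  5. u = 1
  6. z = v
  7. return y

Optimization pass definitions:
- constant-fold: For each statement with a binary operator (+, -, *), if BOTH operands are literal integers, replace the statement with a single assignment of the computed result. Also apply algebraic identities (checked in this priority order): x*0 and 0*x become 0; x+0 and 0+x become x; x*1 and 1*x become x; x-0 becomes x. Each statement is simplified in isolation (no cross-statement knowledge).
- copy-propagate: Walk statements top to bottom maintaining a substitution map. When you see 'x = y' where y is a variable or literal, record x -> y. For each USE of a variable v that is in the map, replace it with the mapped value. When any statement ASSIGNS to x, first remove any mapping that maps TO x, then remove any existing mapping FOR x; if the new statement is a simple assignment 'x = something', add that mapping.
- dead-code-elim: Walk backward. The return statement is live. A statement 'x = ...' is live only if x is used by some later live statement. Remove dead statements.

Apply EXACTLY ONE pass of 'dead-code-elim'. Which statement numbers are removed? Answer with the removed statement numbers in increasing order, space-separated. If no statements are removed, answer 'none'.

Backward liveness scan:
Stmt 1 'c = 8': KEEP (c is live); live-in = []
Stmt 2 'y = c * c': KEEP (y is live); live-in = ['c']
Stmt 3 'v = y - 4': DEAD (v not in live set ['y'])
Stmt 4 'a = v + 0': DEAD (a not in live set ['y'])
Stmt 5 'u = 1': DEAD (u not in live set ['y'])
Stmt 6 'z = v': DEAD (z not in live set ['y'])
Stmt 7 'return y': KEEP (return); live-in = ['y']
Removed statement numbers: [3, 4, 5, 6]
Surviving IR:
  c = 8
  y = c * c
  return y

Answer: 3 4 5 6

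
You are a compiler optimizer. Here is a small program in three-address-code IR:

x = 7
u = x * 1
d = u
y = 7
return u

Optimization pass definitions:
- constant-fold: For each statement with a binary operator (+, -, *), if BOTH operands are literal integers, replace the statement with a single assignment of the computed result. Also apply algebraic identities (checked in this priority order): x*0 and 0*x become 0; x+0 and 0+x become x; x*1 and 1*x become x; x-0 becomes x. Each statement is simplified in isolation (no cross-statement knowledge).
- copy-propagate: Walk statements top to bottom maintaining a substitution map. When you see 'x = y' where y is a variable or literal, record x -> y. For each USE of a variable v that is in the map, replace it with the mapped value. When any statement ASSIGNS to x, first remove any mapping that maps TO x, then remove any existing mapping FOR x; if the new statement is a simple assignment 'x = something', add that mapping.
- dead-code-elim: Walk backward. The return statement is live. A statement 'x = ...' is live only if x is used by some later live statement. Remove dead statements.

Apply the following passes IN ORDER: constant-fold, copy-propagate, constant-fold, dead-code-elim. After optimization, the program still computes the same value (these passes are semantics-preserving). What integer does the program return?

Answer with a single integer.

Initial IR:
  x = 7
  u = x * 1
  d = u
  y = 7
  return u
After constant-fold (5 stmts):
  x = 7
  u = x
  d = u
  y = 7
  return u
After copy-propagate (5 stmts):
  x = 7
  u = 7
  d = 7
  y = 7
  return 7
After constant-fold (5 stmts):
  x = 7
  u = 7
  d = 7
  y = 7
  return 7
After dead-code-elim (1 stmts):
  return 7
Evaluate:
  x = 7  =>  x = 7
  u = x * 1  =>  u = 7
  d = u  =>  d = 7
  y = 7  =>  y = 7
  return u = 7

Answer: 7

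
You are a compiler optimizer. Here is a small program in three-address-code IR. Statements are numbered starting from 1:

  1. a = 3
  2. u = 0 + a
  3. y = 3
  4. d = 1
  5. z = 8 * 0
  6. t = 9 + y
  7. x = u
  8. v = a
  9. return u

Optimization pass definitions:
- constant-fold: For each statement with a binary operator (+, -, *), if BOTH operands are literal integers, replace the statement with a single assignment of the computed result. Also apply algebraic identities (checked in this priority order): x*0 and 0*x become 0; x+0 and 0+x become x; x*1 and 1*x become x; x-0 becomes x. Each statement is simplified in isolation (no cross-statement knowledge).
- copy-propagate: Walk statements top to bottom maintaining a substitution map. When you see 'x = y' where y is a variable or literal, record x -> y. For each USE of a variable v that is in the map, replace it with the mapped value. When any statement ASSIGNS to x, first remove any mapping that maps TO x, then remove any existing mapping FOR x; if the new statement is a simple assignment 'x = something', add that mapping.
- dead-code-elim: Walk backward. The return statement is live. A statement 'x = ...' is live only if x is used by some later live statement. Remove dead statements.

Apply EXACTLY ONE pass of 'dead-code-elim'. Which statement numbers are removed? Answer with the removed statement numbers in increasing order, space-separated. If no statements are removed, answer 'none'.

Backward liveness scan:
Stmt 1 'a = 3': KEEP (a is live); live-in = []
Stmt 2 'u = 0 + a': KEEP (u is live); live-in = ['a']
Stmt 3 'y = 3': DEAD (y not in live set ['u'])
Stmt 4 'd = 1': DEAD (d not in live set ['u'])
Stmt 5 'z = 8 * 0': DEAD (z not in live set ['u'])
Stmt 6 't = 9 + y': DEAD (t not in live set ['u'])
Stmt 7 'x = u': DEAD (x not in live set ['u'])
Stmt 8 'v = a': DEAD (v not in live set ['u'])
Stmt 9 'return u': KEEP (return); live-in = ['u']
Removed statement numbers: [3, 4, 5, 6, 7, 8]
Surviving IR:
  a = 3
  u = 0 + a
  return u

Answer: 3 4 5 6 7 8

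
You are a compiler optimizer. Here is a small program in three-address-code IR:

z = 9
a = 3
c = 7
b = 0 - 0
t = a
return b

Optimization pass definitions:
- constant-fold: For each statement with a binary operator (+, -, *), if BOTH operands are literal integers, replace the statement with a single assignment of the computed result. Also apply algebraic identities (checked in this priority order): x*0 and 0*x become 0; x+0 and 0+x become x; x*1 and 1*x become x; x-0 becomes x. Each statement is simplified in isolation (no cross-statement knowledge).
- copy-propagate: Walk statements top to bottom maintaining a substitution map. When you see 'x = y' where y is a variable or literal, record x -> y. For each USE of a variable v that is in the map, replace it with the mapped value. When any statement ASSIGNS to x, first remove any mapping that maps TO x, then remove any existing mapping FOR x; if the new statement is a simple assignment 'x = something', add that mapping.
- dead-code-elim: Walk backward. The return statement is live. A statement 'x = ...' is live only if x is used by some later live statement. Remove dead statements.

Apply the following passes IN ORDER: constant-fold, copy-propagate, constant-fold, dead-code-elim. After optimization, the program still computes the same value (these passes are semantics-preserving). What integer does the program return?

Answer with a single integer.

Answer: 0

Derivation:
Initial IR:
  z = 9
  a = 3
  c = 7
  b = 0 - 0
  t = a
  return b
After constant-fold (6 stmts):
  z = 9
  a = 3
  c = 7
  b = 0
  t = a
  return b
After copy-propagate (6 stmts):
  z = 9
  a = 3
  c = 7
  b = 0
  t = 3
  return 0
After constant-fold (6 stmts):
  z = 9
  a = 3
  c = 7
  b = 0
  t = 3
  return 0
After dead-code-elim (1 stmts):
  return 0
Evaluate:
  z = 9  =>  z = 9
  a = 3  =>  a = 3
  c = 7  =>  c = 7
  b = 0 - 0  =>  b = 0
  t = a  =>  t = 3
  return b = 0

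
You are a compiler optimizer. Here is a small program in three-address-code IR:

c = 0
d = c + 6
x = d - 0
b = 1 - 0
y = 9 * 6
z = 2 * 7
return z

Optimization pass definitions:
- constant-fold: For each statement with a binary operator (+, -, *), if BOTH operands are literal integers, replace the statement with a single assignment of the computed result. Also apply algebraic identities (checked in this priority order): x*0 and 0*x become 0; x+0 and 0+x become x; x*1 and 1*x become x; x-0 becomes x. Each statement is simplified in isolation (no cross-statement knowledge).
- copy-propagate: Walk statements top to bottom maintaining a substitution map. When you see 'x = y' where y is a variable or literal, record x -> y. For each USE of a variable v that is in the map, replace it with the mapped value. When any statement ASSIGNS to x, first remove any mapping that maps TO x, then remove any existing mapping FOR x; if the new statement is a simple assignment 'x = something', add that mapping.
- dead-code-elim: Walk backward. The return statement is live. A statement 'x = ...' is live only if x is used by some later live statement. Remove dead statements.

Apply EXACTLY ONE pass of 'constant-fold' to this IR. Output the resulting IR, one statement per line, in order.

Applying constant-fold statement-by-statement:
  [1] c = 0  (unchanged)
  [2] d = c + 6  (unchanged)
  [3] x = d - 0  -> x = d
  [4] b = 1 - 0  -> b = 1
  [5] y = 9 * 6  -> y = 54
  [6] z = 2 * 7  -> z = 14
  [7] return z  (unchanged)
Result (7 stmts):
  c = 0
  d = c + 6
  x = d
  b = 1
  y = 54
  z = 14
  return z

Answer: c = 0
d = c + 6
x = d
b = 1
y = 54
z = 14
return z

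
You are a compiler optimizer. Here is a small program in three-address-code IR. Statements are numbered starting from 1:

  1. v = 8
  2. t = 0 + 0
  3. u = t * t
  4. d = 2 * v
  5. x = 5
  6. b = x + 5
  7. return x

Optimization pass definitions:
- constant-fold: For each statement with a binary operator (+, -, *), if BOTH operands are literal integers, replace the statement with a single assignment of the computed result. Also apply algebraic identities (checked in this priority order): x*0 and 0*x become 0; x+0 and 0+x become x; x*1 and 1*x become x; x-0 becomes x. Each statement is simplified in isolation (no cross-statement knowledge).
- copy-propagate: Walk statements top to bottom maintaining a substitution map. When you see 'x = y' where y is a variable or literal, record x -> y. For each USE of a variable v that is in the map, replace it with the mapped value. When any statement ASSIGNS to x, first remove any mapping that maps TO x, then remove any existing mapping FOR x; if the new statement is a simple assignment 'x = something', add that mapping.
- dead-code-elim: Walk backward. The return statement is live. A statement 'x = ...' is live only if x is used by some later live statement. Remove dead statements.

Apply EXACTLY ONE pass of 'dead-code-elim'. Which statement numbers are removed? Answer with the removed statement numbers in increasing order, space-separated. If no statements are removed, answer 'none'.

Answer: 1 2 3 4 6

Derivation:
Backward liveness scan:
Stmt 1 'v = 8': DEAD (v not in live set [])
Stmt 2 't = 0 + 0': DEAD (t not in live set [])
Stmt 3 'u = t * t': DEAD (u not in live set [])
Stmt 4 'd = 2 * v': DEAD (d not in live set [])
Stmt 5 'x = 5': KEEP (x is live); live-in = []
Stmt 6 'b = x + 5': DEAD (b not in live set ['x'])
Stmt 7 'return x': KEEP (return); live-in = ['x']
Removed statement numbers: [1, 2, 3, 4, 6]
Surviving IR:
  x = 5
  return x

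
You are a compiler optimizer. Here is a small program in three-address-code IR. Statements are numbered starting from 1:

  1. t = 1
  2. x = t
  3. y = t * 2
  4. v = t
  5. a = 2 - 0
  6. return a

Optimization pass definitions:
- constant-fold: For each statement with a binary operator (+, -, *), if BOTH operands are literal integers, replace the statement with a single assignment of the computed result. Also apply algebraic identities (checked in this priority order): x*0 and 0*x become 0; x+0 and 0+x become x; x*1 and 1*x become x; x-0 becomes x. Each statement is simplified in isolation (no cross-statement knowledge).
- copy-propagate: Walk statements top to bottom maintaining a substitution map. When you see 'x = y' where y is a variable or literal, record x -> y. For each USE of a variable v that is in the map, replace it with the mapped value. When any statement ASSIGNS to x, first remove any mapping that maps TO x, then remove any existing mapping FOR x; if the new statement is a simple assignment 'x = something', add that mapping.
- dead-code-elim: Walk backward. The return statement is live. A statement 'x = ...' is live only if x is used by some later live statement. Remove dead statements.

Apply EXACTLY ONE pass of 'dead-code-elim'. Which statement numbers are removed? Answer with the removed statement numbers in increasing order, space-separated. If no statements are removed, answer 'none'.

Answer: 1 2 3 4

Derivation:
Backward liveness scan:
Stmt 1 't = 1': DEAD (t not in live set [])
Stmt 2 'x = t': DEAD (x not in live set [])
Stmt 3 'y = t * 2': DEAD (y not in live set [])
Stmt 4 'v = t': DEAD (v not in live set [])
Stmt 5 'a = 2 - 0': KEEP (a is live); live-in = []
Stmt 6 'return a': KEEP (return); live-in = ['a']
Removed statement numbers: [1, 2, 3, 4]
Surviving IR:
  a = 2 - 0
  return a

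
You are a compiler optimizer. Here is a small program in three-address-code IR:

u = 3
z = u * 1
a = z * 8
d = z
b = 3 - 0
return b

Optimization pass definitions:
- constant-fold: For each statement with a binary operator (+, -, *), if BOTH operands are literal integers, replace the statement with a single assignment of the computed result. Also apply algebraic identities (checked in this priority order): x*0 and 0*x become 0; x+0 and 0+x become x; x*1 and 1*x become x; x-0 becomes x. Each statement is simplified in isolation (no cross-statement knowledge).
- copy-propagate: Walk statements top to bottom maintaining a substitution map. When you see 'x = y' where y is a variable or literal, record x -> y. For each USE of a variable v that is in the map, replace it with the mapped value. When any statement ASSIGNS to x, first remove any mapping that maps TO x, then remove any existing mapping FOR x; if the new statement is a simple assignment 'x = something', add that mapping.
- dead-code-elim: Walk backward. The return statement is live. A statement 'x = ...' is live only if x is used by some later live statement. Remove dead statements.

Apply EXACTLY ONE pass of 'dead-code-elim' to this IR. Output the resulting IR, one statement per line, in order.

Applying dead-code-elim statement-by-statement:
  [6] return b  -> KEEP (return); live=['b']
  [5] b = 3 - 0  -> KEEP; live=[]
  [4] d = z  -> DEAD (d not live)
  [3] a = z * 8  -> DEAD (a not live)
  [2] z = u * 1  -> DEAD (z not live)
  [1] u = 3  -> DEAD (u not live)
Result (2 stmts):
  b = 3 - 0
  return b

Answer: b = 3 - 0
return b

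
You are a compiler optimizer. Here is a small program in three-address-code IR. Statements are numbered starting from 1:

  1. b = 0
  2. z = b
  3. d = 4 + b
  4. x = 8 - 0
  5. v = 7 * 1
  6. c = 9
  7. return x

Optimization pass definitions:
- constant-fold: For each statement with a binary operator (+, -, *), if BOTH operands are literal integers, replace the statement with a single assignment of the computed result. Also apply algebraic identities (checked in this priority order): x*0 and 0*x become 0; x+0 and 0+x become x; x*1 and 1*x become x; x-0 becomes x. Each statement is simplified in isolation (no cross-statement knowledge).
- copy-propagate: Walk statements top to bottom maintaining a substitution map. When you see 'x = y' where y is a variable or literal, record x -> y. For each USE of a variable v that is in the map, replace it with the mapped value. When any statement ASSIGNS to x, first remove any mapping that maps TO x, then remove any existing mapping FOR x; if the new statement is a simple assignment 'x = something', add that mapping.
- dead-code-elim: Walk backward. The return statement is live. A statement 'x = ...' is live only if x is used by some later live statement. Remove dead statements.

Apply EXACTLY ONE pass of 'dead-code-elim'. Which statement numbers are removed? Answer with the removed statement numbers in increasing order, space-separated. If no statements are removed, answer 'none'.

Backward liveness scan:
Stmt 1 'b = 0': DEAD (b not in live set [])
Stmt 2 'z = b': DEAD (z not in live set [])
Stmt 3 'd = 4 + b': DEAD (d not in live set [])
Stmt 4 'x = 8 - 0': KEEP (x is live); live-in = []
Stmt 5 'v = 7 * 1': DEAD (v not in live set ['x'])
Stmt 6 'c = 9': DEAD (c not in live set ['x'])
Stmt 7 'return x': KEEP (return); live-in = ['x']
Removed statement numbers: [1, 2, 3, 5, 6]
Surviving IR:
  x = 8 - 0
  return x

Answer: 1 2 3 5 6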